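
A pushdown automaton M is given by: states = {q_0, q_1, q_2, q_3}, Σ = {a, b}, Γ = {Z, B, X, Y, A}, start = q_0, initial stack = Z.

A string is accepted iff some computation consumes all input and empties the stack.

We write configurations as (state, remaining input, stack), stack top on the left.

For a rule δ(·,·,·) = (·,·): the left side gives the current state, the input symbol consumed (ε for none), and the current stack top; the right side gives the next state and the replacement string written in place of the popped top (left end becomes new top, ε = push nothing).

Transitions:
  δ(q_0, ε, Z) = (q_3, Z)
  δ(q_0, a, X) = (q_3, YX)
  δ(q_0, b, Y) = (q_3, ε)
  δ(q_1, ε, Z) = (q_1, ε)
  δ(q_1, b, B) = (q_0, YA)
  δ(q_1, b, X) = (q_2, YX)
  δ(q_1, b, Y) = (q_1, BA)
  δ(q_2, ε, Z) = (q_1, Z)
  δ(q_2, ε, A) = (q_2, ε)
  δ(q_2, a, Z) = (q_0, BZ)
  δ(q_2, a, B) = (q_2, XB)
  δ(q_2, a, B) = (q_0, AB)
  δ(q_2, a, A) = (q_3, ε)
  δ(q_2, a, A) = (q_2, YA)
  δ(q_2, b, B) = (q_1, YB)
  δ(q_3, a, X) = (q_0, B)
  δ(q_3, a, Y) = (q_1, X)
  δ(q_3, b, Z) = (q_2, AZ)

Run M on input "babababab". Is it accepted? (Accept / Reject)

Accept

One accepting computation: (q_0, babababab, Z) ⊢ (q_3, babababab, Z) ⊢ (q_2, abababab, AZ) ⊢ (q_3, bababab, Z) ⊢ (q_2, ababab, AZ) ⊢ (q_3, babab, Z) ⊢ (q_2, abab, AZ) ⊢ (q_3, bab, Z) ⊢ (q_2, ab, AZ) ⊢ (q_3, b, Z) ⊢ (q_2, ε, AZ) ⊢ (q_2, ε, Z) ⊢ (q_1, ε, Z) ⊢ (q_1, ε, ε)
All input consumed and the stack is empty.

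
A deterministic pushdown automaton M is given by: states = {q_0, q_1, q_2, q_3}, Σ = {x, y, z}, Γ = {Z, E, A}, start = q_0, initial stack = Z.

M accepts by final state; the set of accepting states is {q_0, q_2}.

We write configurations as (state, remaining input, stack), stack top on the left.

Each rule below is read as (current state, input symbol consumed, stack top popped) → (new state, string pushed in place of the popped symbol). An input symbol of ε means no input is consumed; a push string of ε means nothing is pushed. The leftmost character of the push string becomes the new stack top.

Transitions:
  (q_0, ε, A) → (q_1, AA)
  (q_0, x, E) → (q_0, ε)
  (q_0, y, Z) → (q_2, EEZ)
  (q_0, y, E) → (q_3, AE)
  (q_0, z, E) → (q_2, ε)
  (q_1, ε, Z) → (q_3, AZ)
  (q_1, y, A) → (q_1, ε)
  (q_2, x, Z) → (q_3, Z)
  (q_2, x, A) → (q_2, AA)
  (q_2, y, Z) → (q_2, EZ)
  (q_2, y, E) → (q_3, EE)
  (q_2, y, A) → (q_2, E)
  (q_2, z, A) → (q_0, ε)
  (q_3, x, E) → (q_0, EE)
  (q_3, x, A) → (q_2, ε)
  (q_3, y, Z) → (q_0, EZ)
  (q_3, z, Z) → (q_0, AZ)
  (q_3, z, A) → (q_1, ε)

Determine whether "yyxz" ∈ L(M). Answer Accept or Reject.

Accept

(q_0, yyxz, Z)
  read y, top Z: go to q_2, push EEZ → (q_2, yxz, EEZ)
  read y, top E: go to q_3, push EE → (q_3, xz, EEEZ)
  read x, top E: go to q_0, push EE → (q_0, z, EEEEZ)
  read z, top E: go to q_2, push ε → (q_2, ε, EEEZ)
All input consumed; state q_2 ∈ F.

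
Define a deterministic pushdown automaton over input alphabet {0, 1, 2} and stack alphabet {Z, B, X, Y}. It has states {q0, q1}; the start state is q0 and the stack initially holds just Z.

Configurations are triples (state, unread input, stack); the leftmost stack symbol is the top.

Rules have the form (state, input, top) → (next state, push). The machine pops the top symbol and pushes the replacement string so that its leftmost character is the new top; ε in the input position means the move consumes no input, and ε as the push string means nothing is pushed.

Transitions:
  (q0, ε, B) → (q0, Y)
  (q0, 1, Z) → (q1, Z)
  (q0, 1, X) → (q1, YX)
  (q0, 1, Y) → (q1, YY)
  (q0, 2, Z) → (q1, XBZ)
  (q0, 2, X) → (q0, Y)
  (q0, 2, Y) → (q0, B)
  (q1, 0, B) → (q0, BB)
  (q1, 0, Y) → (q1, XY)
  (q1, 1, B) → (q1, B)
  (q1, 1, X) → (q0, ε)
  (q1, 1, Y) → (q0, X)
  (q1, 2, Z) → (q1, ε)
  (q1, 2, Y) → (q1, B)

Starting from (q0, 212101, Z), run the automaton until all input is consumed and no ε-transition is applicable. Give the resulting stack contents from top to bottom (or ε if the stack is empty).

YYZ

(q0, 212101, Z)
  read 2, top Z: go to q1, push XBZ → (q1, 12101, XBZ)
  read 1, top X: go to q0, push ε → (q0, 2101, BZ)
  ε-move, top B: go to q0, push Y → (q0, 2101, YZ)
  read 2, top Y: go to q0, push B → (q0, 101, BZ)
  ε-move, top B: go to q0, push Y → (q0, 101, YZ)
  read 1, top Y: go to q1, push YY → (q1, 01, YYZ)
  read 0, top Y: go to q1, push XY → (q1, 1, XYYZ)
  read 1, top X: go to q0, push ε → (q0, ε, YYZ)
All input consumed in state q0 with stack YYZ.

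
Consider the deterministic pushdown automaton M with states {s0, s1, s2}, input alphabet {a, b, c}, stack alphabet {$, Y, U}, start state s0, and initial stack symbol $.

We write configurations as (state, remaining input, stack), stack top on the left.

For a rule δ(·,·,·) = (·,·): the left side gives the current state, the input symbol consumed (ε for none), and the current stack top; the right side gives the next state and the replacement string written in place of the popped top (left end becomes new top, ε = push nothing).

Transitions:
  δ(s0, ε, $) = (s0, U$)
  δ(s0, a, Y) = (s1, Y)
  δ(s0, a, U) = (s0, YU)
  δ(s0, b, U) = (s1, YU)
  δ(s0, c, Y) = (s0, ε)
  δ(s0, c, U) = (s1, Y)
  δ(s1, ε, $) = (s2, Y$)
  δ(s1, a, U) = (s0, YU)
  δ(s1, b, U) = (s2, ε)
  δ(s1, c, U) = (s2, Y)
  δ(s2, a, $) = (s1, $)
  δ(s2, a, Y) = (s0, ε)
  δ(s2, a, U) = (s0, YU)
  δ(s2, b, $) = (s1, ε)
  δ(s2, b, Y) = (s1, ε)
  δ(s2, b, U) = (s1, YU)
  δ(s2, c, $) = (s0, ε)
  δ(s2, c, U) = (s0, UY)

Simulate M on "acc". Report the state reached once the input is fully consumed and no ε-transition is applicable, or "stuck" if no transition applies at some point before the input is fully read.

s1

(s0, acc, $) ⊢ (s0, acc, U$) ⊢ (s0, cc, YU$) ⊢ (s0, c, U$) ⊢ (s1, ε, Y$)
All input consumed; M is in state s1.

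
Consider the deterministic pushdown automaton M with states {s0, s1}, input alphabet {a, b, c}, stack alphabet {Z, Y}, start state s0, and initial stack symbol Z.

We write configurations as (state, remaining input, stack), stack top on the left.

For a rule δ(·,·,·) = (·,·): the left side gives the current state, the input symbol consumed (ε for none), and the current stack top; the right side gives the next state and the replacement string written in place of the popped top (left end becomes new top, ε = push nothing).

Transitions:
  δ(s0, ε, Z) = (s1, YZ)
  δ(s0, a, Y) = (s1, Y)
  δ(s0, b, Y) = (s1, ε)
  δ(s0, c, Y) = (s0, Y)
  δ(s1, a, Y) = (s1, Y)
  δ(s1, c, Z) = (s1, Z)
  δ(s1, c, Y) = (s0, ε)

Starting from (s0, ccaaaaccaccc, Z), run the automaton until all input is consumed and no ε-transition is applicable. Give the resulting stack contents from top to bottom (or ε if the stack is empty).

YZ

(s0, ccaaaaccaccc, Z)
  ε-move, top Z: go to s1, push YZ → (s1, ccaaaaccaccc, YZ)
  read c, top Y: go to s0, push ε → (s0, caaaaccaccc, Z)
  ε-move, top Z: go to s1, push YZ → (s1, caaaaccaccc, YZ)
  read c, top Y: go to s0, push ε → (s0, aaaaccaccc, Z)
  ε-move, top Z: go to s1, push YZ → (s1, aaaaccaccc, YZ)
  read a, top Y: go to s1, push Y → (s1, aaaccaccc, YZ)
  read a, top Y: go to s1, push Y → (s1, aaccaccc, YZ)
  read a, top Y: go to s1, push Y → (s1, accaccc, YZ)
  read a, top Y: go to s1, push Y → (s1, ccaccc, YZ)
  read c, top Y: go to s0, push ε → (s0, caccc, Z)
  ε-move, top Z: go to s1, push YZ → (s1, caccc, YZ)
  read c, top Y: go to s0, push ε → (s0, accc, Z)
  ε-move, top Z: go to s1, push YZ → (s1, accc, YZ)
  read a, top Y: go to s1, push Y → (s1, ccc, YZ)
  read c, top Y: go to s0, push ε → (s0, cc, Z)
  ε-move, top Z: go to s1, push YZ → (s1, cc, YZ)
  read c, top Y: go to s0, push ε → (s0, c, Z)
  ε-move, top Z: go to s1, push YZ → (s1, c, YZ)
  read c, top Y: go to s0, push ε → (s0, ε, Z)
  ε-move, top Z: go to s1, push YZ → (s1, ε, YZ)
All input consumed in state s1 with stack YZ.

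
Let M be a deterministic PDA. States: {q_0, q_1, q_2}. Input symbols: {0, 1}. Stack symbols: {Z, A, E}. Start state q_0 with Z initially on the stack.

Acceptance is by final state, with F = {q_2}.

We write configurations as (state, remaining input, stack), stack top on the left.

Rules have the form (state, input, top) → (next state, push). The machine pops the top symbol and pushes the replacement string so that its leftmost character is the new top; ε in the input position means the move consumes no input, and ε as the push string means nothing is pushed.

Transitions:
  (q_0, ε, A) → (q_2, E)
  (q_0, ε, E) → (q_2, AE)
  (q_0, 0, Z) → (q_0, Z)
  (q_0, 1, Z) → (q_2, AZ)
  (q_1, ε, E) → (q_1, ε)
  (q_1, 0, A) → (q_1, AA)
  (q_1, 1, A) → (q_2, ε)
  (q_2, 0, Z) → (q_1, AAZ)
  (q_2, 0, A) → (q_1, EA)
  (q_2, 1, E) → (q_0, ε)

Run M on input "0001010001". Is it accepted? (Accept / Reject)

(q_0, 0001010001, Z)
  read 0, top Z: go to q_0, push Z → (q_0, 001010001, Z)
  read 0, top Z: go to q_0, push Z → (q_0, 01010001, Z)
  read 0, top Z: go to q_0, push Z → (q_0, 1010001, Z)
  read 1, top Z: go to q_2, push AZ → (q_2, 010001, AZ)
  read 0, top A: go to q_1, push EA → (q_1, 10001, EAZ)
  ε-move, top E: go to q_1, push ε → (q_1, 10001, AZ)
  read 1, top A: go to q_2, push ε → (q_2, 0001, Z)
  read 0, top Z: go to q_1, push AAZ → (q_1, 001, AAZ)
  read 0, top A: go to q_1, push AA → (q_1, 01, AAAZ)
  read 0, top A: go to q_1, push AA → (q_1, 1, AAAAZ)
  read 1, top A: go to q_2, push ε → (q_2, ε, AAAZ)
All input consumed; state q_2 ∈ F.

Accept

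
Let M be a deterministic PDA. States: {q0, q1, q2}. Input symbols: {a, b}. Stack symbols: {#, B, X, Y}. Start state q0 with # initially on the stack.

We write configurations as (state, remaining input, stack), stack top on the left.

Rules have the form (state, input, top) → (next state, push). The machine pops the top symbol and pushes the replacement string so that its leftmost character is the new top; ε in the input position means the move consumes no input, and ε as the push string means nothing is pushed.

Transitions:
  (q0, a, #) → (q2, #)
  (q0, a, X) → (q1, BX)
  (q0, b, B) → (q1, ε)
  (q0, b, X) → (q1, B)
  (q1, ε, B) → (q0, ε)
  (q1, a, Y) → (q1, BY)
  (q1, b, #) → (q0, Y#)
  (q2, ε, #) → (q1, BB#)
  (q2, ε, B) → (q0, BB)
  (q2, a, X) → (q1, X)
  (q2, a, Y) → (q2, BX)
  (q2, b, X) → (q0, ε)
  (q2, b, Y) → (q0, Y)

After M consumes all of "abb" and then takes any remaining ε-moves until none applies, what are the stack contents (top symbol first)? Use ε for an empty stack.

Y#

(q0, abb, #)
  read a, top #: go to q2, push # → (q2, bb, #)
  ε-move, top #: go to q1, push BB# → (q1, bb, BB#)
  ε-move, top B: go to q0, push ε → (q0, bb, B#)
  read b, top B: go to q1, push ε → (q1, b, #)
  read b, top #: go to q0, push Y# → (q0, ε, Y#)
All input consumed in state q0 with stack Y#.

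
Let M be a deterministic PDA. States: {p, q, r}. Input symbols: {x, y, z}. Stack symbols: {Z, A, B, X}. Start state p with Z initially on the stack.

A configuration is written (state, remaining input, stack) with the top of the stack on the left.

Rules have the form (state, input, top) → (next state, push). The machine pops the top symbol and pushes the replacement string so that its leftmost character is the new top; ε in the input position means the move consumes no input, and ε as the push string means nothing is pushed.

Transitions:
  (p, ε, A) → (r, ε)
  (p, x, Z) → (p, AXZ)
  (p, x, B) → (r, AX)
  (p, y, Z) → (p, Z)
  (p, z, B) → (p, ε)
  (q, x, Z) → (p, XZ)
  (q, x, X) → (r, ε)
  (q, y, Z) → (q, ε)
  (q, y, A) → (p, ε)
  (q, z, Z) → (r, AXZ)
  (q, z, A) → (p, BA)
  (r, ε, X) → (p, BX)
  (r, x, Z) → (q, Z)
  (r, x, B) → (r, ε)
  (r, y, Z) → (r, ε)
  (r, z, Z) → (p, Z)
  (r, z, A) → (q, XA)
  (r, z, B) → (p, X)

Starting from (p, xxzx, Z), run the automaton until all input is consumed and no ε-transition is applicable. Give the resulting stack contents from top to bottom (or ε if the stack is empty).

(p, xxzx, Z) ⊢ (p, xzx, AXZ) ⊢ (r, xzx, XZ) ⊢ (p, xzx, BXZ) ⊢ (r, zx, AXXZ) ⊢ (q, x, XAXXZ) ⊢ (r, ε, AXXZ)
All input consumed in state r with stack AXXZ.

AXXZ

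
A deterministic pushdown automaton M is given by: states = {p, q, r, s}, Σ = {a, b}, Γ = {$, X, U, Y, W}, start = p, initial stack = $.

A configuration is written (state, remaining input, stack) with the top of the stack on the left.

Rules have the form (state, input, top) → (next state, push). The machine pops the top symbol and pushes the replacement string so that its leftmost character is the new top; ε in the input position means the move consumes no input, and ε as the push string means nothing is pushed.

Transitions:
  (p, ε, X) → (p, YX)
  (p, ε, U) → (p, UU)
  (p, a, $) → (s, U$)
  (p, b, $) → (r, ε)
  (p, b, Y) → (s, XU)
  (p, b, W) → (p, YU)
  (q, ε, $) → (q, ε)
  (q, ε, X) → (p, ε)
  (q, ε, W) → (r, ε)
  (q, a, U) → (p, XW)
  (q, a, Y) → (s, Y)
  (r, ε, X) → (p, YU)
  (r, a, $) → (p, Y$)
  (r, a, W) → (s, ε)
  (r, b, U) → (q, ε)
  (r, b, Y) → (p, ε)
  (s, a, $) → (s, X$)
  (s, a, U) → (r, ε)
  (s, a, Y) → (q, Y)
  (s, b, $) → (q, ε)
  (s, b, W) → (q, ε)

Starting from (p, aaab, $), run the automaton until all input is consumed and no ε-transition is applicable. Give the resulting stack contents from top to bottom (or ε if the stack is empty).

XU$

(p, aaab, $)
  read a, top $: go to s, push U$ → (s, aab, U$)
  read a, top U: go to r, push ε → (r, ab, $)
  read a, top $: go to p, push Y$ → (p, b, Y$)
  read b, top Y: go to s, push XU → (s, ε, XU$)
All input consumed in state s with stack XU$.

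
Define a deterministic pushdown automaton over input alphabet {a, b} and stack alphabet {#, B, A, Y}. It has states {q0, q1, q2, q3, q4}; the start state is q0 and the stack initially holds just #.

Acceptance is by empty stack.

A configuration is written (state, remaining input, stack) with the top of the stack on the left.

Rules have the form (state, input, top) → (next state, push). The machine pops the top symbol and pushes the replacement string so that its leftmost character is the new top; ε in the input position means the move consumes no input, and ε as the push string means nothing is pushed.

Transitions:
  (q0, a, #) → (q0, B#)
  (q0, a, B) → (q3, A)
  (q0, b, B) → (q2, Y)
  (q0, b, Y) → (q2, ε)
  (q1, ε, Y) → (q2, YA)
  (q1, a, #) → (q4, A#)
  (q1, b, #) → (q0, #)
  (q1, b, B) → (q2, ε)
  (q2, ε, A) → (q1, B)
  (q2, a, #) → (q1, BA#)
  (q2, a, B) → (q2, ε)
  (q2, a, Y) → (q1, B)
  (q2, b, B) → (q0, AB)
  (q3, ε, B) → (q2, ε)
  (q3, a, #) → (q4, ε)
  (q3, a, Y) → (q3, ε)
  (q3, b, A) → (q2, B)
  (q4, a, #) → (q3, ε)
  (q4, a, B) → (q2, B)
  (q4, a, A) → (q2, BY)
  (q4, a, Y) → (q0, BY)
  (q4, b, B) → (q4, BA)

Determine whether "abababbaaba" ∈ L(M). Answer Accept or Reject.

(q0, abababbaaba, #)
  read a, top #: go to q0, push B# → (q0, bababbaaba, B#)
  read b, top B: go to q2, push Y → (q2, ababbaaba, Y#)
  read a, top Y: go to q1, push B → (q1, babbaaba, B#)
  read b, top B: go to q2, push ε → (q2, abbaaba, #)
  read a, top #: go to q1, push BA# → (q1, bbaaba, BA#)
  read b, top B: go to q2, push ε → (q2, baaba, A#)
  ε-move, top A: go to q1, push B → (q1, baaba, B#)
  read b, top B: go to q2, push ε → (q2, aaba, #)
  read a, top #: go to q1, push BA# → (q1, aba, BA#)
No transition applies at (q1, aba, BA#); input not fully consumed.

Reject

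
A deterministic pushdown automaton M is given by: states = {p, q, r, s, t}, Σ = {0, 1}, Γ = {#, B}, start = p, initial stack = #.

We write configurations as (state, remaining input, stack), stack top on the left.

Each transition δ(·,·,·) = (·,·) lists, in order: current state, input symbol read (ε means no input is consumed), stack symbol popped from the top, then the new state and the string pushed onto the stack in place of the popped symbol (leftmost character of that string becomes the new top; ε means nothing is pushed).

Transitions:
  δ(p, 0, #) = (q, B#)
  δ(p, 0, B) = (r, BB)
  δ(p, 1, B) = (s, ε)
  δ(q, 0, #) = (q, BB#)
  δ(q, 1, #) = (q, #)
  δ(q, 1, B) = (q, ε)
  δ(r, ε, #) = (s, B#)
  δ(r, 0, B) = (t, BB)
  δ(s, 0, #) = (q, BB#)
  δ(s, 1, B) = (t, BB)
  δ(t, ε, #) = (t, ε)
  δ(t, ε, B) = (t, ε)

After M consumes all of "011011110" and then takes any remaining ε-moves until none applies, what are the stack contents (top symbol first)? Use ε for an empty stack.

BB#

(p, 011011110, #)
  read 0, top #: go to q, push B# → (q, 11011110, B#)
  read 1, top B: go to q, push ε → (q, 1011110, #)
  read 1, top #: go to q, push # → (q, 011110, #)
  read 0, top #: go to q, push BB# → (q, 11110, BB#)
  read 1, top B: go to q, push ε → (q, 1110, B#)
  read 1, top B: go to q, push ε → (q, 110, #)
  read 1, top #: go to q, push # → (q, 10, #)
  read 1, top #: go to q, push # → (q, 0, #)
  read 0, top #: go to q, push BB# → (q, ε, BB#)
All input consumed in state q with stack BB#.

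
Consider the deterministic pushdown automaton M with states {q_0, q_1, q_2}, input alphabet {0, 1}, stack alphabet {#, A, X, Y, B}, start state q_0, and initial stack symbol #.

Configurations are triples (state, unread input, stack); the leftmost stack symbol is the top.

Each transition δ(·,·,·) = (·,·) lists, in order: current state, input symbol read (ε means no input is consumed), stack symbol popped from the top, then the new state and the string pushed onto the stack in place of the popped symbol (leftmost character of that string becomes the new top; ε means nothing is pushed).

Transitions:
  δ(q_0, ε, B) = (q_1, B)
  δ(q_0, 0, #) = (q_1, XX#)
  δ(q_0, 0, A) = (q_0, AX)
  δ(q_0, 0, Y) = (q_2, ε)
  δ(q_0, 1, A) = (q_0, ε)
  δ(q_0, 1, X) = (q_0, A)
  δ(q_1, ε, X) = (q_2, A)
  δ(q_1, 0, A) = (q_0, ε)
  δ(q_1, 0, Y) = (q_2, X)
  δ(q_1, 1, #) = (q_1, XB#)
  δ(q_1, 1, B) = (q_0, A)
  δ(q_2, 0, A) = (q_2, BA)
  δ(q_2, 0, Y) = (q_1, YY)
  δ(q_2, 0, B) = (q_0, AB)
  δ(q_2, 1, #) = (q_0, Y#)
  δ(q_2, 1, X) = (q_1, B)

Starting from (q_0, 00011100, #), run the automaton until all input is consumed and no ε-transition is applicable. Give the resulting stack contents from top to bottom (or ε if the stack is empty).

AXXX#

(q_0, 00011100, #)
  read 0, top #: go to q_1, push XX# → (q_1, 0011100, XX#)
  ε-move, top X: go to q_2, push A → (q_2, 0011100, AX#)
  read 0, top A: go to q_2, push BA → (q_2, 011100, BAX#)
  read 0, top B: go to q_0, push AB → (q_0, 11100, ABAX#)
  read 1, top A: go to q_0, push ε → (q_0, 1100, BAX#)
  ε-move, top B: go to q_1, push B → (q_1, 1100, BAX#)
  read 1, top B: go to q_0, push A → (q_0, 100, AAX#)
  read 1, top A: go to q_0, push ε → (q_0, 00, AX#)
  read 0, top A: go to q_0, push AX → (q_0, 0, AXX#)
  read 0, top A: go to q_0, push AX → (q_0, ε, AXXX#)
All input consumed in state q_0 with stack AXXX#.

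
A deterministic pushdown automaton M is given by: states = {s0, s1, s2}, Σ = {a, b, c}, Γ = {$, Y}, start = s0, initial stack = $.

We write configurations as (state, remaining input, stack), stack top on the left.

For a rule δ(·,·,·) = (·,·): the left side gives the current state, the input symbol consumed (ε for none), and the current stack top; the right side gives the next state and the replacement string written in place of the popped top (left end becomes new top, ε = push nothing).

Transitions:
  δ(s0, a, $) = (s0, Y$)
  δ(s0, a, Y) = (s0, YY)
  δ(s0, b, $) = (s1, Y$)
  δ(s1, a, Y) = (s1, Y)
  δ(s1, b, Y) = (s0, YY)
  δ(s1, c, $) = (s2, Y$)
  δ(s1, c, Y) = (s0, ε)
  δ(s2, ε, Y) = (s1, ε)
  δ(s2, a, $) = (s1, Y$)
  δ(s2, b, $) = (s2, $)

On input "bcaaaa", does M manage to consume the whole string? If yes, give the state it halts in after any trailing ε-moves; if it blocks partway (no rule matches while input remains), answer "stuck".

(s0, bcaaaa, $)
  read b, top $: go to s1, push Y$ → (s1, caaaa, Y$)
  read c, top Y: go to s0, push ε → (s0, aaaa, $)
  read a, top $: go to s0, push Y$ → (s0, aaa, Y$)
  read a, top Y: go to s0, push YY → (s0, aa, YY$)
  read a, top Y: go to s0, push YY → (s0, a, YYY$)
  read a, top Y: go to s0, push YY → (s0, ε, YYYY$)
All input consumed; M is in state s0.

s0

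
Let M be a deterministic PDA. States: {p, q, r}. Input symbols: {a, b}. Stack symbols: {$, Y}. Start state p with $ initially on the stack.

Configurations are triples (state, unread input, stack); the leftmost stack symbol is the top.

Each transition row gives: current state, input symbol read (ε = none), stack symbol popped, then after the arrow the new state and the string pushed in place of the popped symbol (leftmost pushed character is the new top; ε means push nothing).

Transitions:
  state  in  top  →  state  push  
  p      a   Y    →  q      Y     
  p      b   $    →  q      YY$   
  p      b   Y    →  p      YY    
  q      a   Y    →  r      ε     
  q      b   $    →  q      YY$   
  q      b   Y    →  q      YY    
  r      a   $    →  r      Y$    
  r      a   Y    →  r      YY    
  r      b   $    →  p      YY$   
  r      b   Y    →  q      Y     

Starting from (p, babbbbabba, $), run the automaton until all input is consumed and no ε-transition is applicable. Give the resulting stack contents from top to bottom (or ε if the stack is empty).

(p, babbbbabba, $)
  read b, top $: go to q, push YY$ → (q, abbbbabba, YY$)
  read a, top Y: go to r, push ε → (r, bbbbabba, Y$)
  read b, top Y: go to q, push Y → (q, bbbabba, Y$)
  read b, top Y: go to q, push YY → (q, bbabba, YY$)
  read b, top Y: go to q, push YY → (q, babba, YYY$)
  read b, top Y: go to q, push YY → (q, abba, YYYY$)
  read a, top Y: go to r, push ε → (r, bba, YYY$)
  read b, top Y: go to q, push Y → (q, ba, YYY$)
  read b, top Y: go to q, push YY → (q, a, YYYY$)
  read a, top Y: go to r, push ε → (r, ε, YYY$)
All input consumed in state r with stack YYY$.

YYY$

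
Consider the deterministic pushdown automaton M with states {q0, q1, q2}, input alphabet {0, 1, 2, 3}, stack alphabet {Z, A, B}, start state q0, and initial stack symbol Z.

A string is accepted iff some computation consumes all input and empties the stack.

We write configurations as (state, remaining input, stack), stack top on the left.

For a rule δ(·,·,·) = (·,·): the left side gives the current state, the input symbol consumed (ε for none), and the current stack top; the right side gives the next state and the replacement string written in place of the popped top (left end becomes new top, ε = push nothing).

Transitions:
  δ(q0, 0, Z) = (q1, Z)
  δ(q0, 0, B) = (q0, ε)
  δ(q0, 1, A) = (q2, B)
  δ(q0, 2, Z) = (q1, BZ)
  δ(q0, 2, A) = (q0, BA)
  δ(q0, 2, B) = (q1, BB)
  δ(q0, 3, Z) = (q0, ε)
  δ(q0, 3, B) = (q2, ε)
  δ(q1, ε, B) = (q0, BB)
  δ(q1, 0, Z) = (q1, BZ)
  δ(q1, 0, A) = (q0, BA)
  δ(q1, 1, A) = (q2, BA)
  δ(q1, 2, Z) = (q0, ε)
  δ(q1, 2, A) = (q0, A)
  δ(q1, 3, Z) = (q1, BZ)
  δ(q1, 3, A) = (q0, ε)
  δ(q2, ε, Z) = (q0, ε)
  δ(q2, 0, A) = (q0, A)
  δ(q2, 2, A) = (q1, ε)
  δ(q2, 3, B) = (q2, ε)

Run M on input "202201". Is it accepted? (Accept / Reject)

(q0, 202201, Z)
  read 2, top Z: go to q1, push BZ → (q1, 02201, BZ)
  ε-move, top B: go to q0, push BB → (q0, 02201, BBZ)
  read 0, top B: go to q0, push ε → (q0, 2201, BZ)
  read 2, top B: go to q1, push BB → (q1, 201, BBZ)
  ε-move, top B: go to q0, push BB → (q0, 201, BBBZ)
  read 2, top B: go to q1, push BB → (q1, 01, BBBBZ)
  ε-move, top B: go to q0, push BB → (q0, 01, BBBBBZ)
  read 0, top B: go to q0, push ε → (q0, 1, BBBBZ)
No transition applies at (q0, 1, BBBBZ); input not fully consumed.

Reject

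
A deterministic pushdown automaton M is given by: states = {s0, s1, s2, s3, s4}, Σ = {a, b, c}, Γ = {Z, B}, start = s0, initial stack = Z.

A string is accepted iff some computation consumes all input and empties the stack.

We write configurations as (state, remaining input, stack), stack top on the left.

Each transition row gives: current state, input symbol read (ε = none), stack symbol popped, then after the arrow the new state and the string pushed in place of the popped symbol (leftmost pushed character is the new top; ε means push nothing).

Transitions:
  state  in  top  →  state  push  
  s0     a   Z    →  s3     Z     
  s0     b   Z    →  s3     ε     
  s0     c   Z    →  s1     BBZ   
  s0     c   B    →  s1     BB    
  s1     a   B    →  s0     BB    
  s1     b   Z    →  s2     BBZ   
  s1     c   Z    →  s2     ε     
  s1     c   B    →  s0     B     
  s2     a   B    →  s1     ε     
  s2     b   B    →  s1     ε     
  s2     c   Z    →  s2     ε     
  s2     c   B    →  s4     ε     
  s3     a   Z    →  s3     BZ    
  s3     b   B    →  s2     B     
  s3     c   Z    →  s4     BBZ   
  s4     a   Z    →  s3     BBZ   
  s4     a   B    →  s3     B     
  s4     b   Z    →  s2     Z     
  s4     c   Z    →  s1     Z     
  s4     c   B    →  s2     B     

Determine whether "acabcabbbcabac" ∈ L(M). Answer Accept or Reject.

Accept

(s0, acabcabbbcabac, Z)
  read a, top Z: go to s3, push Z → (s3, cabcabbbcabac, Z)
  read c, top Z: go to s4, push BBZ → (s4, abcabbbcabac, BBZ)
  read a, top B: go to s3, push B → (s3, bcabbbcabac, BBZ)
  read b, top B: go to s2, push B → (s2, cabbbcabac, BBZ)
  read c, top B: go to s4, push ε → (s4, abbbcabac, BZ)
  read a, top B: go to s3, push B → (s3, bbbcabac, BZ)
  read b, top B: go to s2, push B → (s2, bbcabac, BZ)
  read b, top B: go to s1, push ε → (s1, bcabac, Z)
  read b, top Z: go to s2, push BBZ → (s2, cabac, BBZ)
  read c, top B: go to s4, push ε → (s4, abac, BZ)
  read a, top B: go to s3, push B → (s3, bac, BZ)
  read b, top B: go to s2, push B → (s2, ac, BZ)
  read a, top B: go to s1, push ε → (s1, c, Z)
  read c, top Z: go to s2, push ε → (s2, ε, ε)
All input consumed and the stack is empty.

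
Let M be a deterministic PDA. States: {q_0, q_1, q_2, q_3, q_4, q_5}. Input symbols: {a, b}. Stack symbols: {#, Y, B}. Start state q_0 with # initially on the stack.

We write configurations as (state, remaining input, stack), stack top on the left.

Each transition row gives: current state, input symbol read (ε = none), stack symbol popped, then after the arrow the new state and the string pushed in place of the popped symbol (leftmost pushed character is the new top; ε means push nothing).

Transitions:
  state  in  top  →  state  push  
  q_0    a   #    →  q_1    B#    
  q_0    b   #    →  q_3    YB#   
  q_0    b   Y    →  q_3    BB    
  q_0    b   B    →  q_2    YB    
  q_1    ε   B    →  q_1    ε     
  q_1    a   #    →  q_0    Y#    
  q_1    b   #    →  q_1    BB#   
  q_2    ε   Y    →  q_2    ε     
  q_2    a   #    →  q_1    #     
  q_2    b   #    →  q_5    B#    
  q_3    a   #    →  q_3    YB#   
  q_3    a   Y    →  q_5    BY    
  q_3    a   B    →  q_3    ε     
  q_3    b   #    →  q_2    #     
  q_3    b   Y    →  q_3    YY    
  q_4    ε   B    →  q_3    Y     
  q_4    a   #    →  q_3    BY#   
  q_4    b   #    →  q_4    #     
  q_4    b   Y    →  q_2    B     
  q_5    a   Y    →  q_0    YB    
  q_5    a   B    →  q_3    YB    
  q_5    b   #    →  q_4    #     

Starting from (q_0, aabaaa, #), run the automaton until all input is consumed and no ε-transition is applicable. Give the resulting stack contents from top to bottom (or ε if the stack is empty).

(q_0, aabaaa, #)
  read a, top #: go to q_1, push B# → (q_1, abaaa, B#)
  ε-move, top B: go to q_1, push ε → (q_1, abaaa, #)
  read a, top #: go to q_0, push Y# → (q_0, baaa, Y#)
  read b, top Y: go to q_3, push BB → (q_3, aaa, BB#)
  read a, top B: go to q_3, push ε → (q_3, aa, B#)
  read a, top B: go to q_3, push ε → (q_3, a, #)
  read a, top #: go to q_3, push YB# → (q_3, ε, YB#)
All input consumed in state q_3 with stack YB#.

YB#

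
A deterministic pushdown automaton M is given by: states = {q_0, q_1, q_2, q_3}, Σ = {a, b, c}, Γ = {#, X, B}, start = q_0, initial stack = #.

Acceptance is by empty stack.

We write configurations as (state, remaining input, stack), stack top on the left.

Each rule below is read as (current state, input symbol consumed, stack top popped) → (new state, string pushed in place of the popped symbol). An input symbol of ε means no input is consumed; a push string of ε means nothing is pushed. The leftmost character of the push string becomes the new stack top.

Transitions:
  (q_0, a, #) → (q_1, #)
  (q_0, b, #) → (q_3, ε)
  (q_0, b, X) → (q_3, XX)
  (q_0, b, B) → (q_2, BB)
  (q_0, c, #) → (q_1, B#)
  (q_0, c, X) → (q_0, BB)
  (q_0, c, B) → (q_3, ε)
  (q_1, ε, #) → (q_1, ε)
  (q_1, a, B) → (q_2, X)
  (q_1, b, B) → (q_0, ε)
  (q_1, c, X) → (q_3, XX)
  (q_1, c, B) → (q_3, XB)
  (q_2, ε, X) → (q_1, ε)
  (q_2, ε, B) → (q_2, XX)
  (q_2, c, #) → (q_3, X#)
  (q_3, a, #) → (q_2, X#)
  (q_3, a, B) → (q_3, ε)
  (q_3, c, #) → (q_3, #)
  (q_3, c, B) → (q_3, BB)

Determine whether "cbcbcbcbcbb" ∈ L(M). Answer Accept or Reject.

Accept

(q_0, cbcbcbcbcbb, #)
  read c, top #: go to q_1, push B# → (q_1, bcbcbcbcbb, B#)
  read b, top B: go to q_0, push ε → (q_0, cbcbcbcbb, #)
  read c, top #: go to q_1, push B# → (q_1, bcbcbcbb, B#)
  read b, top B: go to q_0, push ε → (q_0, cbcbcbb, #)
  read c, top #: go to q_1, push B# → (q_1, bcbcbb, B#)
  read b, top B: go to q_0, push ε → (q_0, cbcbb, #)
  read c, top #: go to q_1, push B# → (q_1, bcbb, B#)
  read b, top B: go to q_0, push ε → (q_0, cbb, #)
  read c, top #: go to q_1, push B# → (q_1, bb, B#)
  read b, top B: go to q_0, push ε → (q_0, b, #)
  read b, top #: go to q_3, push ε → (q_3, ε, ε)
All input consumed and the stack is empty.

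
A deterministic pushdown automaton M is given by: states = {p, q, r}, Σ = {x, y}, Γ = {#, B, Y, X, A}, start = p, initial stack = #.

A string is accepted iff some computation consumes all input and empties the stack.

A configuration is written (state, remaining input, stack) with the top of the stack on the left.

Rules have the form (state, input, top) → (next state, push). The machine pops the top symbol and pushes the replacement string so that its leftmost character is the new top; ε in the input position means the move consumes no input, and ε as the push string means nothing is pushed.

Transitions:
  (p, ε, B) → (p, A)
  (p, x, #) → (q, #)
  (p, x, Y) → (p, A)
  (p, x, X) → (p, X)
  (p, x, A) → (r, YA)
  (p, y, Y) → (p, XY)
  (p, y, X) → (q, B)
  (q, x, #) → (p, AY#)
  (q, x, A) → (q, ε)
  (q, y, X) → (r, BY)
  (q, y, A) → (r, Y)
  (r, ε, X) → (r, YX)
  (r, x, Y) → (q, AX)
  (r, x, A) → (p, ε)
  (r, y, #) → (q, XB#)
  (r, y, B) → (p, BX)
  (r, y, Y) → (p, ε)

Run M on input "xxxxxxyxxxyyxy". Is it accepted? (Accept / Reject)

Reject

(p, xxxxxxyxxxyyxy, #)
  read x, top #: go to q, push # → (q, xxxxxyxxxyyxy, #)
  read x, top #: go to p, push AY# → (p, xxxxyxxxyyxy, AY#)
  read x, top A: go to r, push YA → (r, xxxyxxxyyxy, YAY#)
  read x, top Y: go to q, push AX → (q, xxyxxxyyxy, AXAY#)
  read x, top A: go to q, push ε → (q, xyxxxyyxy, XAY#)
No transition applies at (q, xyxxxyyxy, XAY#); input not fully consumed.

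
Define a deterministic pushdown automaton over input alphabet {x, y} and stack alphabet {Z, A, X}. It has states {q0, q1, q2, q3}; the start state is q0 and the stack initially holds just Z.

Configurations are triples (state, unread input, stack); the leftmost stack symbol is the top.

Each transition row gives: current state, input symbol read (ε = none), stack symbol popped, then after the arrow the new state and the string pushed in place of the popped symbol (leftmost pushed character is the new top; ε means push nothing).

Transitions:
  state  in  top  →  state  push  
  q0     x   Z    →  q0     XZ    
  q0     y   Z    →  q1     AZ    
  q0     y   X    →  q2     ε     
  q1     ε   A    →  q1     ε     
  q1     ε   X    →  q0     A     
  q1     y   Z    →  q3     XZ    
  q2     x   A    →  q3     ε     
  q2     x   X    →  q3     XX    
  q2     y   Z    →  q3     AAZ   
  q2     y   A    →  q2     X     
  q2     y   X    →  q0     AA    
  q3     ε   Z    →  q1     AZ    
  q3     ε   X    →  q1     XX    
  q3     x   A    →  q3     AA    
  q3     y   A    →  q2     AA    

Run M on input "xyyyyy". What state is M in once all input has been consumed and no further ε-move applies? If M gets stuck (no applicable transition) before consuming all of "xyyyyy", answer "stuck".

q0

(q0, xyyyyy, Z)
  read x, top Z: go to q0, push XZ → (q0, yyyyy, XZ)
  read y, top X: go to q2, push ε → (q2, yyyy, Z)
  read y, top Z: go to q3, push AAZ → (q3, yyy, AAZ)
  read y, top A: go to q2, push AA → (q2, yy, AAAZ)
  read y, top A: go to q2, push X → (q2, y, XAAZ)
  read y, top X: go to q0, push AA → (q0, ε, AAAAZ)
All input consumed; M is in state q0.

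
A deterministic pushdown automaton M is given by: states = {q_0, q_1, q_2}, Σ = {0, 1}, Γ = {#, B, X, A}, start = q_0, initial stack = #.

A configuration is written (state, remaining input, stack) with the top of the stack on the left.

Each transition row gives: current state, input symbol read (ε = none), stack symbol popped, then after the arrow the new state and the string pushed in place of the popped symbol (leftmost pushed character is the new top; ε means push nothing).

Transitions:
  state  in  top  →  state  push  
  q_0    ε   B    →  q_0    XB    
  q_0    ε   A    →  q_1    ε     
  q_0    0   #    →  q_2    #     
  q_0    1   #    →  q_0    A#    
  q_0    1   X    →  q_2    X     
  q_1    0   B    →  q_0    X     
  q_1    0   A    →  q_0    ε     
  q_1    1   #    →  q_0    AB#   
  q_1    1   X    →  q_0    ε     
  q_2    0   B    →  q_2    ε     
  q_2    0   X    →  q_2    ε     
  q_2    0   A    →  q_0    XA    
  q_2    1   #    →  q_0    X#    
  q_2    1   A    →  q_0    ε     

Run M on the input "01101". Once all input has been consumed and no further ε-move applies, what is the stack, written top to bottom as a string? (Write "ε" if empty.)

X#

(q_0, 01101, #) ⊢ (q_2, 1101, #) ⊢ (q_0, 101, X#) ⊢ (q_2, 01, X#) ⊢ (q_2, 1, #) ⊢ (q_0, ε, X#)
All input consumed in state q_0 with stack X#.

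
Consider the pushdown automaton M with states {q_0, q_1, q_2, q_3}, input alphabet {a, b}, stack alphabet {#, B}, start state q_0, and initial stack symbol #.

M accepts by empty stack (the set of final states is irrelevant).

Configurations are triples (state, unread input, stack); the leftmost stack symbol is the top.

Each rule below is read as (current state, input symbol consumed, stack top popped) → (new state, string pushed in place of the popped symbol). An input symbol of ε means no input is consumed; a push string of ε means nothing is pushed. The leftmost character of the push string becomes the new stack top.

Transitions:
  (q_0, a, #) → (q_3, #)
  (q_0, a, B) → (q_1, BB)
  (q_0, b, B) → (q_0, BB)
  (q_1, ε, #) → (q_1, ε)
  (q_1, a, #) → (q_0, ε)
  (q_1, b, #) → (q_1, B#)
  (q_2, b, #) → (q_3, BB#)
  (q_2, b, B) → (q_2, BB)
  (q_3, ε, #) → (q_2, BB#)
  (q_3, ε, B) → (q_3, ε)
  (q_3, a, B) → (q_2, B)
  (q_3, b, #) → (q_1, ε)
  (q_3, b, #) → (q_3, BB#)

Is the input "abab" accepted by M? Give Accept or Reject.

Reject

No computation consumes all input and empties the stack.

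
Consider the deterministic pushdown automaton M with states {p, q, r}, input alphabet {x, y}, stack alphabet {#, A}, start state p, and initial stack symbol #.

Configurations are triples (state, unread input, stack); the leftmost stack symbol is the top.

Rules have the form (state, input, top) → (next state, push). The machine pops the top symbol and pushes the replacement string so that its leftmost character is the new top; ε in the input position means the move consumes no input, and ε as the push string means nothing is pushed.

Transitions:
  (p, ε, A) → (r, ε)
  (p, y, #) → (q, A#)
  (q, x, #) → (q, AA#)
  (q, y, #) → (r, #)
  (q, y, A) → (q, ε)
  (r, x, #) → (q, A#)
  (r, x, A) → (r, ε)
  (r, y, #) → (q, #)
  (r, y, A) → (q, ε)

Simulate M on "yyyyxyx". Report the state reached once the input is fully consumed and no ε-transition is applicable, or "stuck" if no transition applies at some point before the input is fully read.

(p, yyyyxyx, #)
  read y, top #: go to q, push A# → (q, yyyxyx, A#)
  read y, top A: go to q, push ε → (q, yyxyx, #)
  read y, top #: go to r, push # → (r, yxyx, #)
  read y, top #: go to q, push # → (q, xyx, #)
  read x, top #: go to q, push AA# → (q, yx, AA#)
  read y, top A: go to q, push ε → (q, x, A#)
No transition for (q, x, top A); M blocks with input x remaining.

stuck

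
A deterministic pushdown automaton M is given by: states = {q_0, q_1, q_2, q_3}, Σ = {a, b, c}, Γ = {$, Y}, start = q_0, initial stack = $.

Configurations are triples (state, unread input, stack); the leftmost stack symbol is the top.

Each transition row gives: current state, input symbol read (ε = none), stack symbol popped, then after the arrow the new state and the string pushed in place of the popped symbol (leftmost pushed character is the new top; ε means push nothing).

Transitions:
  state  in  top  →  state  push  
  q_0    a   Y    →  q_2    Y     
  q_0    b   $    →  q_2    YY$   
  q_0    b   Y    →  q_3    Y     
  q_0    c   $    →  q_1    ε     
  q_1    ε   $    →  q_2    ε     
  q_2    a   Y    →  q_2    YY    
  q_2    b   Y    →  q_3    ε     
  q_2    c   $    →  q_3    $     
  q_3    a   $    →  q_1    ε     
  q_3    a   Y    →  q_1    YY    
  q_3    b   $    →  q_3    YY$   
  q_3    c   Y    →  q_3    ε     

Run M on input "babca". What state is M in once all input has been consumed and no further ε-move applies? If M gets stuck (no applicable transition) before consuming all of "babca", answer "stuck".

(q_0, babca, $)
  read b, top $: go to q_2, push YY$ → (q_2, abca, YY$)
  read a, top Y: go to q_2, push YY → (q_2, bca, YYY$)
  read b, top Y: go to q_3, push ε → (q_3, ca, YY$)
  read c, top Y: go to q_3, push ε → (q_3, a, Y$)
  read a, top Y: go to q_1, push YY → (q_1, ε, YY$)
All input consumed; M is in state q_1.

q_1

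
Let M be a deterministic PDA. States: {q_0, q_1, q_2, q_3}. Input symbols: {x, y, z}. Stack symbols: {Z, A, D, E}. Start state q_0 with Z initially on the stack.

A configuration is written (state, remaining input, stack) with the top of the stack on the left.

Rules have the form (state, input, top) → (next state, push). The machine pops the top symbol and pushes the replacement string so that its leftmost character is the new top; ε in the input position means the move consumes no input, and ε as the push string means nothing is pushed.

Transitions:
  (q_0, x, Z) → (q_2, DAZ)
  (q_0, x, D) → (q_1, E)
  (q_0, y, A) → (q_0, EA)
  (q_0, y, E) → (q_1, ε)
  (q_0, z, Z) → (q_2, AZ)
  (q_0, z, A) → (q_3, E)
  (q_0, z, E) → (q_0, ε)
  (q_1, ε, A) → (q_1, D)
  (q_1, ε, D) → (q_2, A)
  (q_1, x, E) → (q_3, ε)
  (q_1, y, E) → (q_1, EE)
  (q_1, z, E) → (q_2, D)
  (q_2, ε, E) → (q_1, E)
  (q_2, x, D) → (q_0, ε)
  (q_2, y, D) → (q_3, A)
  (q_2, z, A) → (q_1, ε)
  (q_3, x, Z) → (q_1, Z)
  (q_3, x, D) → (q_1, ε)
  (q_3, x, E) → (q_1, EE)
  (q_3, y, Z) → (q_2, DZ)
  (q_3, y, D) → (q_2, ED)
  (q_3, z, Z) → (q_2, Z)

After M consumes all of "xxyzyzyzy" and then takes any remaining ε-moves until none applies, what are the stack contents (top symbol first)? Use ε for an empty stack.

(q_0, xxyzyzyzy, Z)
  read x, top Z: go to q_2, push DAZ → (q_2, xyzyzyzy, DAZ)
  read x, top D: go to q_0, push ε → (q_0, yzyzyzy, AZ)
  read y, top A: go to q_0, push EA → (q_0, zyzyzy, EAZ)
  read z, top E: go to q_0, push ε → (q_0, yzyzy, AZ)
  read y, top A: go to q_0, push EA → (q_0, zyzy, EAZ)
  read z, top E: go to q_0, push ε → (q_0, yzy, AZ)
  read y, top A: go to q_0, push EA → (q_0, zy, EAZ)
  read z, top E: go to q_0, push ε → (q_0, y, AZ)
  read y, top A: go to q_0, push EA → (q_0, ε, EAZ)
All input consumed in state q_0 with stack EAZ.

EAZ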